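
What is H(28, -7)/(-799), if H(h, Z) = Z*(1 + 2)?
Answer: 21/799 ≈ 0.026283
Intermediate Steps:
H(h, Z) = 3*Z (H(h, Z) = Z*3 = 3*Z)
H(28, -7)/(-799) = (3*(-7))/(-799) = -21*(-1/799) = 21/799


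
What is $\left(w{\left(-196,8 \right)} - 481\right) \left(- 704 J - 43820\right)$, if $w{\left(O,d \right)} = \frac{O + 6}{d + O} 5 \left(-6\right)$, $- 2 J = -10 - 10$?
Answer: $\frac{1222267520}{47} \approx 2.6006 \cdot 10^{7}$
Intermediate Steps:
$J = 10$ ($J = - \frac{-10 - 10}{2} = \left(- \frac{1}{2}\right) \left(-20\right) = 10$)
$w{\left(O,d \right)} = - \frac{30 \left(6 + O\right)}{O + d}$ ($w{\left(O,d \right)} = \frac{6 + O}{O + d} 5 \left(-6\right) = \frac{5 \left(6 + O\right)}{O + d} \left(-6\right) = - \frac{30 \left(6 + O\right)}{O + d}$)
$\left(w{\left(-196,8 \right)} - 481\right) \left(- 704 J - 43820\right) = \left(\frac{30 \left(-6 - -196\right)}{-196 + 8} - 481\right) \left(\left(-704\right) 10 - 43820\right) = \left(\frac{30 \left(-6 + 196\right)}{-188} - 481\right) \left(-7040 - 43820\right) = \left(30 \left(- \frac{1}{188}\right) 190 - 481\right) \left(-50860\right) = \left(- \frac{1425}{47} - 481\right) \left(-50860\right) = \left(- \frac{24032}{47}\right) \left(-50860\right) = \frac{1222267520}{47}$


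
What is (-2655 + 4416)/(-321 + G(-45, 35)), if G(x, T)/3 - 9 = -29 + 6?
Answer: -587/121 ≈ -4.8512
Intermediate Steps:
G(x, T) = -42 (G(x, T) = 27 + 3*(-29 + 6) = 27 + 3*(-23) = 27 - 69 = -42)
(-2655 + 4416)/(-321 + G(-45, 35)) = (-2655 + 4416)/(-321 - 42) = 1761/(-363) = 1761*(-1/363) = -587/121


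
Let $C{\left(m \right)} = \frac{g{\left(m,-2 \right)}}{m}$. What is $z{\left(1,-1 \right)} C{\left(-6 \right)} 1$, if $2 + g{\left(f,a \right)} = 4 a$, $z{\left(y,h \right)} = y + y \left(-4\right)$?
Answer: $-5$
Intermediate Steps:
$z{\left(y,h \right)} = - 3 y$ ($z{\left(y,h \right)} = y - 4 y = - 3 y$)
$g{\left(f,a \right)} = -2 + 4 a$
$C{\left(m \right)} = - \frac{10}{m}$ ($C{\left(m \right)} = \frac{-2 + 4 \left(-2\right)}{m} = \frac{-2 - 8}{m} = - \frac{10}{m}$)
$z{\left(1,-1 \right)} C{\left(-6 \right)} 1 = \left(-3\right) 1 \left(- \frac{10}{-6}\right) 1 = - 3 \left(\left(-10\right) \left(- \frac{1}{6}\right)\right) 1 = \left(-3\right) \frac{5}{3} \cdot 1 = \left(-5\right) 1 = -5$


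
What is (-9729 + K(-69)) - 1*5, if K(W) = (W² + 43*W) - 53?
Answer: -7993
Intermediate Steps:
K(W) = -53 + W² + 43*W
(-9729 + K(-69)) - 1*5 = (-9729 + (-53 + (-69)² + 43*(-69))) - 1*5 = (-9729 + (-53 + 4761 - 2967)) - 5 = (-9729 + 1741) - 5 = -7988 - 5 = -7993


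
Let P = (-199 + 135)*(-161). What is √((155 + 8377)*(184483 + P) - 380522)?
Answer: √1661542162 ≈ 40762.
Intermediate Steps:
P = 10304 (P = -64*(-161) = 10304)
√((155 + 8377)*(184483 + P) - 380522) = √((155 + 8377)*(184483 + 10304) - 380522) = √(8532*194787 - 380522) = √(1661922684 - 380522) = √1661542162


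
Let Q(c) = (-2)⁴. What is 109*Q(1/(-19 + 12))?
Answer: 1744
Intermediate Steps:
Q(c) = 16
109*Q(1/(-19 + 12)) = 109*16 = 1744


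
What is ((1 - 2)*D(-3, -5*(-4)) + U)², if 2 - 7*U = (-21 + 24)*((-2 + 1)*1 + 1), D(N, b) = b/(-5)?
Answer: 900/49 ≈ 18.367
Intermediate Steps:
D(N, b) = -b/5 (D(N, b) = b*(-⅕) = -b/5)
U = 2/7 (U = 2/7 - (-21 + 24)*((-2 + 1)*1 + 1)/7 = 2/7 - 3*(-1*1 + 1)/7 = 2/7 - 3*(-1 + 1)/7 = 2/7 - 3*0/7 = 2/7 - ⅐*0 = 2/7 + 0 = 2/7 ≈ 0.28571)
((1 - 2)*D(-3, -5*(-4)) + U)² = ((1 - 2)*(-(-1)*(-4)) + 2/7)² = (-(-1)*20/5 + 2/7)² = (-1*(-4) + 2/7)² = (4 + 2/7)² = (30/7)² = 900/49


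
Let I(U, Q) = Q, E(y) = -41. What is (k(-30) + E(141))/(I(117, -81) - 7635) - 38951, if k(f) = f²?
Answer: -300546775/7716 ≈ -38951.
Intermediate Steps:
(k(-30) + E(141))/(I(117, -81) - 7635) - 38951 = ((-30)² - 41)/(-81 - 7635) - 38951 = (900 - 41)/(-7716) - 38951 = 859*(-1/7716) - 38951 = -859/7716 - 38951 = -300546775/7716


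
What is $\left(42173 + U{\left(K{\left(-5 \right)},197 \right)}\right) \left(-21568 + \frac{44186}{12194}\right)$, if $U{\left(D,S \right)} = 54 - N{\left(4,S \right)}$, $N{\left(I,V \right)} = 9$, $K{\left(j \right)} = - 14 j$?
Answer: $- \frac{5550738330654}{6097} \approx -9.104 \cdot 10^{8}$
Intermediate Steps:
$U{\left(D,S \right)} = 45$ ($U{\left(D,S \right)} = 54 - 9 = 45$)
$\left(42173 + U{\left(K{\left(-5 \right)},197 \right)}\right) \left(-21568 + \frac{44186}{12194}\right) = \left(42173 + 45\right) \left(-21568 + \frac{44186}{12194}\right) = 42218 \left(-21568 + 44186 \cdot \frac{1}{12194}\right) = 42218 \left(-21568 + \frac{22093}{6097}\right) = 42218 \left(- \frac{131478003}{6097}\right) = - \frac{5550738330654}{6097}$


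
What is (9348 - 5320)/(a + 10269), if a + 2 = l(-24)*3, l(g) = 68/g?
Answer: 8056/20517 ≈ 0.39265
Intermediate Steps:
a = -21/2 (a = -2 + (68/(-24))*3 = -2 + (68*(-1/24))*3 = -2 - 17/6*3 = -2 - 17/2 = -21/2 ≈ -10.500)
(9348 - 5320)/(a + 10269) = (9348 - 5320)/(-21/2 + 10269) = 4028/(20517/2) = 4028*(2/20517) = 8056/20517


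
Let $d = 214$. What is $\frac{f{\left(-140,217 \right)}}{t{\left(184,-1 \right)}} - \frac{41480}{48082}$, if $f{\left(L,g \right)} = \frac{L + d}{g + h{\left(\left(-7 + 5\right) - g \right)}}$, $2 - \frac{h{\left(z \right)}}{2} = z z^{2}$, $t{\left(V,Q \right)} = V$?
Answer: $- \frac{40083300893603}{46463001840308} \approx -0.86269$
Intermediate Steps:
$h{\left(z \right)} = 4 - 2 z^{3}$ ($h{\left(z \right)} = 4 - 2 z z^{2} = 4 - 2 z^{3}$)
$f{\left(L,g \right)} = \frac{214 + L}{4 + g - 2 \left(-2 - g\right)^{3}}$ ($f{\left(L,g \right)} = \frac{L + 214}{g - \left(-4 + 2 \left(\left(-7 + 5\right) - g\right)^{3}\right)} = \frac{214 + L}{g - \left(-4 + 2 \left(-2 - g\right)^{3}\right)} = \frac{214 + L}{4 + g - 2 \left(-2 - g\right)^{3}}$)
$\frac{f{\left(-140,217 \right)}}{t{\left(184,-1 \right)}} - \frac{41480}{48082} = \frac{\frac{1}{4 + 217 + 2 \left(2 + 217\right)^{3}} \left(214 - 140\right)}{184} - \frac{41480}{48082} = \frac{1}{4 + 217 + 2 \cdot 219^{3}} \cdot 74 \cdot \frac{1}{184} - \frac{20740}{24041} = \frac{1}{4 + 217 + 2 \cdot 10503459} \cdot 74 \cdot \frac{1}{184} - \frac{20740}{24041} = \frac{1}{4 + 217 + 21006918} \cdot 74 \cdot \frac{1}{184} - \frac{20740}{24041} = \frac{1}{21007139} \cdot 74 \cdot \frac{1}{184} - \frac{20740}{24041} = \frac{74}{21007139} \cdot \frac{1}{184} - \frac{20740}{24041} = \frac{37}{1932656788} - \frac{20740}{24041} = - \frac{40083300893603}{46463001840308}$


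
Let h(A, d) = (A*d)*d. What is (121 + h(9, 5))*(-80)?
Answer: -27680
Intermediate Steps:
h(A, d) = A*d²
(121 + h(9, 5))*(-80) = (121 + 9*5²)*(-80) = (121 + 9*25)*(-80) = (121 + 225)*(-80) = 346*(-80) = -27680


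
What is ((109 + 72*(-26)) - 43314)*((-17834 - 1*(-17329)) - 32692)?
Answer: 1496421169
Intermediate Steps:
((109 + 72*(-26)) - 43314)*((-17834 - 1*(-17329)) - 32692) = ((109 - 1872) - 43314)*((-17834 + 17329) - 32692) = (-1763 - 43314)*(-505 - 32692) = -45077*(-33197) = 1496421169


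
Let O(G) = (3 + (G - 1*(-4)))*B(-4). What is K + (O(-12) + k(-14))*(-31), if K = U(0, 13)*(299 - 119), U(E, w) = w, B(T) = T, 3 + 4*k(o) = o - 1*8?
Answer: 7655/4 ≈ 1913.8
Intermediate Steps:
k(o) = -11/4 + o/4 (k(o) = -¾ + (o - 1*8)/4 = -¾ + (o - 8)/4 = -¾ + (-8 + o)/4 = -¾ + (-2 + o/4) = -11/4 + o/4)
O(G) = -28 - 4*G (O(G) = (3 + (G - 1*(-4)))*(-4) = (3 + (G + 4))*(-4) = (3 + (4 + G))*(-4) = (7 + G)*(-4) = -28 - 4*G)
K = 2340 (K = 13*(299 - 119) = 13*180 = 2340)
K + (O(-12) + k(-14))*(-31) = 2340 + ((-28 - 4*(-12)) + (-11/4 + (¼)*(-14)))*(-31) = 2340 + ((-28 + 48) + (-11/4 - 7/2))*(-31) = 2340 + (20 - 25/4)*(-31) = 2340 + (55/4)*(-31) = 2340 - 1705/4 = 7655/4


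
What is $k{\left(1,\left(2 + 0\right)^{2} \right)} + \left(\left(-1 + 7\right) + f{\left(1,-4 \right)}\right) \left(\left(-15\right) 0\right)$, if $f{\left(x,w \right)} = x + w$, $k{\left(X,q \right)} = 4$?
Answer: $4$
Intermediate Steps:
$f{\left(x,w \right)} = w + x$
$k{\left(1,\left(2 + 0\right)^{2} \right)} + \left(\left(-1 + 7\right) + f{\left(1,-4 \right)}\right) \left(\left(-15\right) 0\right) = 4 + \left(\left(-1 + 7\right) + \left(-4 + 1\right)\right) \left(\left(-15\right) 0\right) = 4 + \left(6 - 3\right) 0 = 4 + 3 \cdot 0 = 4 + 0 = 4$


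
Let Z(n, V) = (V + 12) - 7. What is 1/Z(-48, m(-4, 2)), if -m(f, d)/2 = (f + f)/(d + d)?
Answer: 1/9 ≈ 0.11111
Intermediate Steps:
m(f, d) = -2*f/d (m(f, d) = -2*(f + f)/(d + d) = -2*2*f/(2*d) = -2*2*f*1/(2*d) = -2*f/d)
Z(n, V) = 5 + V (Z(n, V) = (12 + V) - 7 = 5 + V)
1/Z(-48, m(-4, 2)) = 1/(5 - 2*(-4)/2) = 1/(5 - 2*(-4)*1/2) = 1/(5 + 4) = 1/9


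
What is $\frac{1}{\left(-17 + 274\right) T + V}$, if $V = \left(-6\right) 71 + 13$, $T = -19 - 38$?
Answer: $- \frac{1}{15062} \approx -6.6392 \cdot 10^{-5}$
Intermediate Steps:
$T = -57$
$V = -413$ ($V = -426 + 13 = -413$)
$\frac{1}{\left(-17 + 274\right) T + V} = \frac{1}{\left(-17 + 274\right) \left(-57\right) - 413} = \frac{1}{257 \left(-57\right) - 413} = \frac{1}{-14649 - 413} = \frac{1}{-15062} = - \frac{1}{15062}$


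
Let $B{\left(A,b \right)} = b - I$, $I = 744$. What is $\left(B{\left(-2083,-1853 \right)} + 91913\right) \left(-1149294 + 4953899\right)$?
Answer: $339812100180$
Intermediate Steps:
$B{\left(A,b \right)} = -744 + b$ ($B{\left(A,b \right)} = b - 744 = -744 + b$)
$\left(B{\left(-2083,-1853 \right)} + 91913\right) \left(-1149294 + 4953899\right) = \left(\left(-744 - 1853\right) + 91913\right) \left(-1149294 + 4953899\right) = \left(-2597 + 91913\right) 3804605 = 89316 \cdot 3804605 = 339812100180$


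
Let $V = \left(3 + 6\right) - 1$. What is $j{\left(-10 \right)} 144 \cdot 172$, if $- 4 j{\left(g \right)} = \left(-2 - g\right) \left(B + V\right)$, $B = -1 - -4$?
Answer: $-544896$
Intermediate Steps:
$B = 3$ ($B = -1 + 4 = 3$)
$V = 8$ ($V = 9 - 1 = 8$)
$j{\left(g \right)} = \frac{11}{2} + \frac{11 g}{4}$ ($j{\left(g \right)} = - \frac{\left(-2 - g\right) \left(3 + 8\right)}{4} = - \frac{\left(-2 - g\right) 11}{4} = - \frac{-22 - 11 g}{4} = \frac{11}{2} + \frac{11 g}{4}$)
$j{\left(-10 \right)} 144 \cdot 172 = \left(\frac{11}{2} + \frac{11}{4} \left(-10\right)\right) 144 \cdot 172 = \left(\frac{11}{2} - \frac{55}{2}\right) 144 \cdot 172 = \left(-22\right) 144 \cdot 172 = \left(-3168\right) 172 = -544896$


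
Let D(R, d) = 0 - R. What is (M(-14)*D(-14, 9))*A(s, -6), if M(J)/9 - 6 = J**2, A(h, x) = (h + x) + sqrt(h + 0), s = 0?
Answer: -152712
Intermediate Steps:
D(R, d) = -R
A(h, x) = h + x + sqrt(h) (A(h, x) = (h + x) + sqrt(h) = h + x + sqrt(h))
M(J) = 54 + 9*J**2
(M(-14)*D(-14, 9))*A(s, -6) = ((54 + 9*(-14)**2)*(-1*(-14)))*(0 - 6 + sqrt(0)) = ((54 + 9*196)*14)*(0 - 6 + 0) = ((54 + 1764)*14)*(-6) = (1818*14)*(-6) = 25452*(-6) = -152712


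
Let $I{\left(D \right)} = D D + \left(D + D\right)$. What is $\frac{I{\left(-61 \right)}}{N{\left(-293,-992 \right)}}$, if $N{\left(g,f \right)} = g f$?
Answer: $\frac{3599}{290656} \approx 0.012382$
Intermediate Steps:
$I{\left(D \right)} = D^{2} + 2 D$
$N{\left(g,f \right)} = f g$
$\frac{I{\left(-61 \right)}}{N{\left(-293,-992 \right)}} = \frac{\left(-61\right) \left(2 - 61\right)}{\left(-992\right) \left(-293\right)} = \frac{\left(-61\right) \left(-59\right)}{290656} = 3599 \cdot \frac{1}{290656} = \frac{3599}{290656}$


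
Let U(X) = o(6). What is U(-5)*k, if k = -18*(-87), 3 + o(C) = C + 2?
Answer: 7830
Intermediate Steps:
o(C) = -1 + C (o(C) = -3 + (C + 2) = -3 + (2 + C) = -1 + C)
U(X) = 5 (U(X) = -1 + 6 = 5)
k = 1566
U(-5)*k = 5*1566 = 7830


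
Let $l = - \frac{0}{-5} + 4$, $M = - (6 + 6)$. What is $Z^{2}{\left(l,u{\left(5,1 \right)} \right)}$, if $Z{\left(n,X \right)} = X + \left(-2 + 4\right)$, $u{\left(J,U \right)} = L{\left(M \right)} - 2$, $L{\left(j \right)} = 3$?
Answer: $9$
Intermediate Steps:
$M = -12$ ($M = \left(-1\right) 12 = -12$)
$l = 4$ ($l = - \frac{0 \left(-1\right)}{5} + 4 = \left(-1\right) 0 + 4 = 0 + 4 = 4$)
$u{\left(J,U \right)} = 1$ ($u{\left(J,U \right)} = 3 - 2 = 1$)
$Z{\left(n,X \right)} = 2 + X$ ($Z{\left(n,X \right)} = X + 2 = 2 + X$)
$Z^{2}{\left(l,u{\left(5,1 \right)} \right)} = \left(2 + 1\right)^{2} = 3^{2} = 9$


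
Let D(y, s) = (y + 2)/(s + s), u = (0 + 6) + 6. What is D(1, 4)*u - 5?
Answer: -½ ≈ -0.50000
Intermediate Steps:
u = 12 (u = 6 + 6 = 12)
D(y, s) = (2 + y)/(2*s) (D(y, s) = (2 + y)/((2*s)) = (2 + y)*(1/(2*s)) = (2 + y)/(2*s))
D(1, 4)*u - 5 = ((½)*(2 + 1)/4)*12 - 5 = ((½)*(¼)*3)*12 - 5 = (3/8)*12 - 5 = 9/2 - 5 = -½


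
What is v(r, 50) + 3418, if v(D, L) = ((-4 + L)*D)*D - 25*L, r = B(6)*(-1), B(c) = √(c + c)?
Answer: 2720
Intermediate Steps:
B(c) = √2*√c (B(c) = √(2*c) = √2*√c)
r = -2*√3 (r = (√2*√6)*(-1) = (2*√3)*(-1) = -2*√3 ≈ -3.4641)
v(D, L) = -25*L + D²*(-4 + L) (v(D, L) = (D*(-4 + L))*D - 25*L = D²*(-4 + L) - 25*L = -25*L + D²*(-4 + L))
v(r, 50) + 3418 = (-25*50 - 4*(-2*√3)² + 50*(-2*√3)²) + 3418 = (-1250 - 4*12 + 50*12) + 3418 = (-1250 - 48 + 600) + 3418 = -698 + 3418 = 2720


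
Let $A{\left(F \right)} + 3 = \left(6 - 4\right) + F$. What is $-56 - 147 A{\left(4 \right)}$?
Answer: $-497$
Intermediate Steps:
$A{\left(F \right)} = -1 + F$ ($A{\left(F \right)} = -3 + \left(\left(6 - 4\right) + F\right) = -3 + \left(2 + F\right) = -1 + F$)
$-56 - 147 A{\left(4 \right)} = -56 - 147 \left(-1 + 4\right) = -56 - 441 = -497$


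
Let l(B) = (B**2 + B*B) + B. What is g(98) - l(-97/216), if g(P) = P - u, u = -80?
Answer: 4153451/23328 ≈ 178.05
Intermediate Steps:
g(P) = 80 + P (g(P) = P - 1*(-80) = P + 80 = 80 + P)
l(B) = B + 2*B**2 (l(B) = (B**2 + B**2) + B = 2*B**2 + B = B + 2*B**2)
g(98) - l(-97/216) = (80 + 98) - (-97/216)*(1 + 2*(-97/216)) = 178 - (-97*1/216)*(1 + 2*(-97*1/216)) = 178 - (-97)*(1 + 2*(-97/216))/216 = 178 - (-97)*(1 - 97/108)/216 = 178 - (-97)*11/(216*108) = 178 - 1*(-1067/23328) = 178 + 1067/23328 = 4153451/23328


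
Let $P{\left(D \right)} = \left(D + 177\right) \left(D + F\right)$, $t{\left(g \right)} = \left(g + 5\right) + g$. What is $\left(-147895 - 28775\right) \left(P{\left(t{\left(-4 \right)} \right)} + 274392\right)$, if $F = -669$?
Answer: $-27819164880$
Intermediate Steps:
$t{\left(g \right)} = 5 + 2 g$ ($t{\left(g \right)} = \left(5 + g\right) + g = 5 + 2 g$)
$P{\left(D \right)} = \left(-669 + D\right) \left(177 + D\right)$ ($P{\left(D \right)} = \left(D + 177\right) \left(D - 669\right) = \left(177 + D\right) \left(-669 + D\right) = \left(-669 + D\right) \left(177 + D\right)$)
$\left(-147895 - 28775\right) \left(P{\left(t{\left(-4 \right)} \right)} + 274392\right) = \left(-147895 - 28775\right) \left(\left(-118413 + \left(5 + 2 \left(-4\right)\right)^{2} - 492 \left(5 + 2 \left(-4\right)\right)\right) + 274392\right) = - 176670 \left(\left(-118413 + \left(5 - 8\right)^{2} - 492 \left(5 - 8\right)\right) + 274392\right) = - 176670 \left(\left(-118413 + \left(-3\right)^{2} - -1476\right) + 274392\right) = - 176670 \left(\left(-118413 + 9 + 1476\right) + 274392\right) = - 176670 \left(-116928 + 274392\right) = \left(-176670\right) 157464 = -27819164880$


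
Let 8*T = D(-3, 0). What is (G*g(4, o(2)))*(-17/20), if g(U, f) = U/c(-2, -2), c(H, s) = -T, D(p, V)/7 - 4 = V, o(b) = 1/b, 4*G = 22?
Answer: 187/35 ≈ 5.3429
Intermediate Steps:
G = 11/2 (G = (¼)*22 = 11/2 ≈ 5.5000)
D(p, V) = 28 + 7*V
T = 7/2 (T = (28 + 7*0)/8 = (28 + 0)/8 = (⅛)*28 = 7/2 ≈ 3.5000)
c(H, s) = -7/2 (c(H, s) = -1*7/2 = -7/2)
g(U, f) = -2*U/7 (g(U, f) = U/(-7/2) = U*(-2/7) = -2*U/7)
(G*g(4, o(2)))*(-17/20) = (11*(-2/7*4)/2)*(-17/20) = ((11/2)*(-8/7))*(-17*1/20) = -44/7*(-17/20) = 187/35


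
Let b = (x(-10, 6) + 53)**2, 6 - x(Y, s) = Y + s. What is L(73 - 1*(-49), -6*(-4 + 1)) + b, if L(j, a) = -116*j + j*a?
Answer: -7987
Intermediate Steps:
x(Y, s) = 6 - Y - s (x(Y, s) = 6 - (Y + s) = 6 + (-Y - s) = 6 - Y - s)
L(j, a) = -116*j + a*j
b = 3969 (b = ((6 - 1*(-10) - 1*6) + 53)**2 = ((6 + 10 - 6) + 53)**2 = (10 + 53)**2 = 63**2 = 3969)
L(73 - 1*(-49), -6*(-4 + 1)) + b = (73 - 1*(-49))*(-116 - 6*(-4 + 1)) + 3969 = (73 + 49)*(-116 - 6*(-3)) + 3969 = 122*(-116 + 18) + 3969 = 122*(-98) + 3969 = -11956 + 3969 = -7987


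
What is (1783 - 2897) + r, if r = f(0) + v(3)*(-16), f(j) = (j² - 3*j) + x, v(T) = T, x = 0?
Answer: -1162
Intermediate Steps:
f(j) = j² - 3*j (f(j) = (j² - 3*j) + 0 = j² - 3*j)
r = -48 (r = 0*(-3 + 0) + 3*(-16) = 0*(-3) - 48 = 0 - 48 = -48)
(1783 - 2897) + r = (1783 - 2897) - 48 = -1114 - 48 = -1162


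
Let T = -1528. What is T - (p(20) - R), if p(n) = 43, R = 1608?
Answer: 37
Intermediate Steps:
T - (p(20) - R) = -1528 - (43 - 1*1608) = -1528 - (43 - 1608) = -1528 - 1*(-1565) = -1528 + 1565 = 37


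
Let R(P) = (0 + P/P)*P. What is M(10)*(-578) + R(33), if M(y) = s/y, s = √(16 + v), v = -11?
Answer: 33 - 289*√5/5 ≈ -96.245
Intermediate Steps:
s = √5 (s = √(16 - 11) = √5 ≈ 2.2361)
R(P) = P (R(P) = (0 + 1)*P = 1*P = P)
M(y) = √5/y
M(10)*(-578) + R(33) = (√5/10)*(-578) + 33 = -289*√5/5 + 33 = 33 - 289*√5/5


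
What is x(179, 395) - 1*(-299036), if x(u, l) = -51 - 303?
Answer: 298682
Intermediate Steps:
x(u, l) = -354
x(179, 395) - 1*(-299036) = -354 - 1*(-299036) = -354 + 299036 = 298682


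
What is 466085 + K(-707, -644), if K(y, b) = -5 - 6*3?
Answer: 466062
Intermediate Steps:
K(y, b) = -23 (K(y, b) = -5 - 18 = -23)
466085 + K(-707, -644) = 466085 - 23 = 466062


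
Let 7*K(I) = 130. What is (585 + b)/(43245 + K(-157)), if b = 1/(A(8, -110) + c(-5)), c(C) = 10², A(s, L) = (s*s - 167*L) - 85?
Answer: 75548662/5587187405 ≈ 0.013522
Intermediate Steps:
A(s, L) = -85 + s² - 167*L (A(s, L) = (s² - 167*L) - 85 = -85 + s² - 167*L)
K(I) = 130/7 (K(I) = (⅐)*130 = 130/7)
c(C) = 100
b = 1/18449 (b = 1/((-85 + 8² - 167*(-110)) + 100) = 1/((-85 + 64 + 18370) + 100) = 1/(18349 + 100) = 1/18449 ≈ 5.4203e-5)
(585 + b)/(43245 + K(-157)) = (585 + 1/18449)/(43245 + 130/7) = 10792666/(18449*(302845/7)) = (10792666/18449)*(7/302845) = 75548662/5587187405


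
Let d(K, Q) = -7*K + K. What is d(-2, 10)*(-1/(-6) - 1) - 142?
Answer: -152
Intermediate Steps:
d(K, Q) = -6*K
d(-2, 10)*(-1/(-6) - 1) - 142 = (-6*(-2))*(-1/(-6) - 1) - 142 = 12*(-⅙*(-1) - 1) - 142 = 12*(⅙ - 1) - 142 = 12*(-⅚) - 142 = -10 - 142 = -152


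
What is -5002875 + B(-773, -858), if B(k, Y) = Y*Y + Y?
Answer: -4267569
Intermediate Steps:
B(k, Y) = Y + Y² (B(k, Y) = Y² + Y = Y + Y²)
-5002875 + B(-773, -858) = -5002875 - 858*(1 - 858) = -5002875 - 858*(-857) = -5002875 + 735306 = -4267569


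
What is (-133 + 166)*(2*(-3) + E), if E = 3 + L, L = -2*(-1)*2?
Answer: 33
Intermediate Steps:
L = 4 (L = 2*2 = 4)
E = 7 (E = 3 + 4 = 7)
(-133 + 166)*(2*(-3) + E) = (-133 + 166)*(2*(-3) + 7) = 33*(-6 + 7) = 33*1 = 33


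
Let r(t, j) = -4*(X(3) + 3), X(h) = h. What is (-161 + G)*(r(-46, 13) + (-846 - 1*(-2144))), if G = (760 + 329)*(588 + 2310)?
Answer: 4020439514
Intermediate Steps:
G = 3155922 (G = 1089*2898 = 3155922)
r(t, j) = -24 (r(t, j) = -4*(3 + 3) = -4*6 = -24)
(-161 + G)*(r(-46, 13) + (-846 - 1*(-2144))) = (-161 + 3155922)*(-24 + (-846 - 1*(-2144))) = 3155761*(-24 + (-846 + 2144)) = 3155761*(-24 + 1298) = 3155761*1274 = 4020439514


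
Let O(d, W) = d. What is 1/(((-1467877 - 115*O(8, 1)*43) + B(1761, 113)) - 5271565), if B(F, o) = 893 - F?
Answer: -1/6779870 ≈ -1.4750e-7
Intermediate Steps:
1/(((-1467877 - 115*O(8, 1)*43) + B(1761, 113)) - 5271565) = 1/(((-1467877 - 115*8*43) + (893 - 1*1761)) - 5271565) = 1/(((-1467877 - 920*43) + (893 - 1761)) - 5271565) = 1/(((-1467877 - 39560) - 868) - 5271565) = 1/((-1507437 - 868) - 5271565) = 1/(-1508305 - 5271565) = 1/(-6779870) = -1/6779870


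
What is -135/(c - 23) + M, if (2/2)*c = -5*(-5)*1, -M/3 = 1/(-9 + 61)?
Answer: -3513/52 ≈ -67.558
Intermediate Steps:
M = -3/52 (M = -3/(-9 + 61) = -3/52 ≈ -0.057692)
c = 25 (c = -5*(-5)*1 = 25*1 = 25)
-135/(c - 23) + M = -135/(25 - 23) - 3/52 = -135/2 - 3/52 = -3513/52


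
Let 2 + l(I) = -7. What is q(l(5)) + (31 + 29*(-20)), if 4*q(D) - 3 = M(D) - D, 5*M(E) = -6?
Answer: -5463/10 ≈ -546.30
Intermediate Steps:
l(I) = -9 (l(I) = -2 - 7 = -9)
M(E) = -6/5 (M(E) = (1/5)*(-6) = -6/5)
q(D) = 9/20 - D/4 (q(D) = 3/4 + (-6/5 - D)/4 = 3/4 + (-3/10 - D/4) = 9/20 - D/4)
q(l(5)) + (31 + 29*(-20)) = (9/20 - 1/4*(-9)) + (31 + 29*(-20)) = (9/20 + 9/4) + (31 - 580) = 27/10 - 549 = -5463/10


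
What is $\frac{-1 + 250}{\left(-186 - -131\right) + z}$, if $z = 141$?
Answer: $\frac{249}{86} \approx 2.8953$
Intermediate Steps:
$\frac{-1 + 250}{\left(-186 - -131\right) + z} = \frac{-1 + 250}{\left(-186 - -131\right) + 141} = \frac{249}{\left(-186 + 131\right) + 141} = \frac{249}{-55 + 141} = \frac{249}{86}$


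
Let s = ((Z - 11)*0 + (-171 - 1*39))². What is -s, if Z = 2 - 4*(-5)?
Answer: -44100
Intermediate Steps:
Z = 22 (Z = 2 + 20 = 22)
s = 44100 (s = ((22 - 11)*0 + (-171 - 1*39))² = (11*0 + (-171 - 39))² = (0 - 210)² = (-210)² = 44100)
-s = -1*44100 = -44100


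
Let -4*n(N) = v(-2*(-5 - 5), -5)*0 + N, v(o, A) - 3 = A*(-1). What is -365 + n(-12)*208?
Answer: 259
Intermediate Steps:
v(o, A) = 3 - A (v(o, A) = 3 + A*(-1) = 3 - A)
n(N) = -N/4 (n(N) = -((3 - 1*(-5))*0 + N)/4 = -((3 + 5)*0 + N)/4 = -(8*0 + N)/4 = -(0 + N)/4 = -N/4)
-365 + n(-12)*208 = -365 - ¼*(-12)*208 = -365 + 3*208 = -365 + 624 = 259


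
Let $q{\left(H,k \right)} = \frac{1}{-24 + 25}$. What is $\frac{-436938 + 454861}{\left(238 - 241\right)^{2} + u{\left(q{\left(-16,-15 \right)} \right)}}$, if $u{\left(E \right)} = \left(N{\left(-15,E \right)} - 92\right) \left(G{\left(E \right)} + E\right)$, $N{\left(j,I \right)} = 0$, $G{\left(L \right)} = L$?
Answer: $- \frac{17923}{175} \approx -102.42$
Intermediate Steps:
$q{\left(H,k \right)} = 1$ ($q{\left(H,k \right)} = 1^{-1} = 1$)
$u{\left(E \right)} = - 184 E$ ($u{\left(E \right)} = \left(0 - 92\right) \left(E + E\right) = - 92 \cdot 2 E = - 184 E$)
$\frac{-436938 + 454861}{\left(238 - 241\right)^{2} + u{\left(q{\left(-16,-15 \right)} \right)}} = \frac{-436938 + 454861}{\left(238 - 241\right)^{2} - 184} = \frac{17923}{\left(-3\right)^{2} - 184} = \frac{17923}{9 - 184} = \frac{17923}{-175} = 17923 \left(- \frac{1}{175}\right) = - \frac{17923}{175}$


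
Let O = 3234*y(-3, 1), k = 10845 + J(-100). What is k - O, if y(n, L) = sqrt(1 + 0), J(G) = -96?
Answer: 7515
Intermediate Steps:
k = 10749 (k = 10845 - 96 = 10749)
y(n, L) = 1 (y(n, L) = sqrt(1) = 1)
O = 3234 (O = 3234*1 = 3234)
k - O = 10749 - 1*3234 = 10749 - 3234 = 7515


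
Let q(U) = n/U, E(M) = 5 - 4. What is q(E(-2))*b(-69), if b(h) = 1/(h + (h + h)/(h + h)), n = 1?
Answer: -1/68 ≈ -0.014706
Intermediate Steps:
E(M) = 1
q(U) = 1/U
b(h) = 1/(1 + h) (b(h) = 1/(h + (2*h)/((2*h))) = 1/(h + (2*h)*(1/(2*h))) = 1/(h + 1) = 1/(1 + h))
q(E(-2))*b(-69) = 1/(1*(1 - 69)) = 1/(-68) = 1*(-1/68) = -1/68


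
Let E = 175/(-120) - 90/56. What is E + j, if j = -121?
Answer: -20843/168 ≈ -124.07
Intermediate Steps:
E = -515/168 (E = 175*(-1/120) - 90*1/56 = -35/24 - 45/28 = -515/168 ≈ -3.0655)
E + j = -515/168 - 121 = -20843/168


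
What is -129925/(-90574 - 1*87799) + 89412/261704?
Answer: 12487644719/11670231898 ≈ 1.0700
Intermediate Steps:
-129925/(-90574 - 1*87799) + 89412/261704 = -129925/(-90574 - 87799) + 89412*(1/261704) = -129925/(-178373) + 22353/65426 = -129925*(-1/178373) + 22353/65426 = 129925/178373 + 22353/65426 = 12487644719/11670231898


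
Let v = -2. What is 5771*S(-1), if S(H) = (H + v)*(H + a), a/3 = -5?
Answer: 277008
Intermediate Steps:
a = -15 (a = 3*(-5) = -15)
S(H) = (-15 + H)*(-2 + H) (S(H) = (H - 2)*(H - 15) = (-2 + H)*(-15 + H) = (-15 + H)*(-2 + H))
5771*S(-1) = 5771*(30 + (-1)**2 - 17*(-1)) = 5771*(30 + 1 + 17) = 5771*48 = 277008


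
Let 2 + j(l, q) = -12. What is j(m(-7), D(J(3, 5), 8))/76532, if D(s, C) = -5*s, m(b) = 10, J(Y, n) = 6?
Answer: -7/38266 ≈ -0.00018293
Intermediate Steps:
j(l, q) = -14 (j(l, q) = -2 - 12 = -14)
j(m(-7), D(J(3, 5), 8))/76532 = -14/76532 = -14*1/76532 = -7/38266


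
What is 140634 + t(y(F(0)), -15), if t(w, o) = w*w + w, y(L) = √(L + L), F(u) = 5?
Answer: 140644 + √10 ≈ 1.4065e+5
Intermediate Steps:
y(L) = √2*√L (y(L) = √(2*L) = √2*√L)
t(w, o) = w + w² (t(w, o) = w² + w = w + w²)
140634 + t(y(F(0)), -15) = 140634 + (√2*√5)*(1 + √2*√5) = 140634 + √10*(1 + √10)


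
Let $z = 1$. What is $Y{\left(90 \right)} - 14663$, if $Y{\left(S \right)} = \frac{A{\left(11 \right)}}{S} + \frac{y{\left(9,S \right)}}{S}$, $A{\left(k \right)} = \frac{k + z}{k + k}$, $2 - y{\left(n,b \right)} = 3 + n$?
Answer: $- \frac{7258237}{495} \approx -14663.0$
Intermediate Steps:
$y{\left(n,b \right)} = -1 - n$ ($y{\left(n,b \right)} = 2 - \left(3 + n\right) = -1 - n$)
$A{\left(k \right)} = \frac{1 + k}{2 k}$ ($A{\left(k \right)} = \frac{k + 1}{k + k} = \frac{1 + k}{2 k}$)
$Y{\left(S \right)} = - \frac{104}{11 S}$ ($Y{\left(S \right)} = \frac{\frac{1}{2} \cdot \frac{1}{11} \left(1 + 11\right)}{S} + \frac{-1 - 9}{S} = \frac{\frac{1}{2} \cdot \frac{1}{11} \cdot 12}{S} + \frac{-1 - 9}{S} = \frac{6}{11 S} - \frac{10}{S} = - \frac{104}{11 S}$)
$Y{\left(90 \right)} - 14663 = - \frac{104}{11 \cdot 90} - 14663 = \left(- \frac{104}{11}\right) \frac{1}{90} - 14663 = - \frac{52}{495} - 14663 = - \frac{7258237}{495}$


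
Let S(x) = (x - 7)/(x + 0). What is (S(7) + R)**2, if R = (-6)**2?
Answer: 1296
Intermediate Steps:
R = 36
S(x) = (-7 + x)/x
(S(7) + R)**2 = ((-7 + 7)/7 + 36)**2 = ((1/7)*0 + 36)**2 = (0 + 36)**2 = 36**2 = 1296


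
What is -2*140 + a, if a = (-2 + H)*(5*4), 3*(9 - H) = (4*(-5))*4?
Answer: 1180/3 ≈ 393.33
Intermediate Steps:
H = 107/3 (H = 9 - 4*(-5)*4/3 = 9 - (-20)*4/3 = 9 - ⅓*(-80) = 9 + 80/3 = 107/3 ≈ 35.667)
a = 2020/3 (a = (-2 + 107/3)*(5*4) = (101/3)*20 = 2020/3 ≈ 673.33)
-2*140 + a = -2*140 + 2020/3 = -280 + 2020/3 = 1180/3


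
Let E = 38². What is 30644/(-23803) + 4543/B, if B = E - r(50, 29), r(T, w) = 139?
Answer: 68146609/31062915 ≈ 2.1938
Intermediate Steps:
E = 1444
B = 1305 (B = 1444 - 1*139 = 1444 - 139 = 1305)
30644/(-23803) + 4543/B = 30644/(-23803) + 4543/1305 = 30644*(-1/23803) + 4543*(1/1305) = -30644/23803 + 4543/1305 = 68146609/31062915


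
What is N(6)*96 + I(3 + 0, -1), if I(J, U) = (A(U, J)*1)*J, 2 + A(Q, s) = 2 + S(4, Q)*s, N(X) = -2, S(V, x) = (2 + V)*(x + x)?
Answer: -300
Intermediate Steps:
S(V, x) = 2*x*(2 + V) (S(V, x) = (2 + V)*(2*x) = 2*x*(2 + V))
A(Q, s) = 12*Q*s (A(Q, s) = -2 + (2 + (2*Q*(2 + 4))*s) = -2 + (2 + (2*Q*6)*s) = -2 + (2 + (12*Q)*s) = -2 + (2 + 12*Q*s) = 12*Q*s)
I(J, U) = 12*U*J² (I(J, U) = ((12*U*J)*1)*J = ((12*J*U)*1)*J = (12*J*U)*J = 12*U*J²)
N(6)*96 + I(3 + 0, -1) = -2*96 + 12*(-1)*(3 + 0)² = -192 + 12*(-1)*3² = -192 + 12*(-1)*9 = -192 - 108 = -300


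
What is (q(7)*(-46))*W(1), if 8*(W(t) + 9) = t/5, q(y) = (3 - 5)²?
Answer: 8257/5 ≈ 1651.4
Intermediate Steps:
q(y) = 4 (q(y) = (-2)² = 4)
W(t) = -9 + t/40 (W(t) = -9 + (t/5)/8 = -9 + t/40)
(q(7)*(-46))*W(1) = (4*(-46))*(-9 + (1/40)*1) = -184*(-9 + 1/40) = -184*(-359/40) = 8257/5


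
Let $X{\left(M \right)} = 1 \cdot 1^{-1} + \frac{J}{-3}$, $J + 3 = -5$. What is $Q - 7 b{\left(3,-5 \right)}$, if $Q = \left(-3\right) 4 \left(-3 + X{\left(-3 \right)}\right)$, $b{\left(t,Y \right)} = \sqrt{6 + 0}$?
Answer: $-8 - 7 \sqrt{6} \approx -25.146$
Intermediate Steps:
$J = -8$ ($J = -3 - 5 = -8$)
$b{\left(t,Y \right)} = \sqrt{6}$
$X{\left(M \right)} = \frac{11}{3}$ ($X{\left(M \right)} = 1 \cdot 1^{-1} - \frac{8}{-3} = 1 \cdot 1 - - \frac{8}{3} = 1 + \frac{8}{3} = \frac{11}{3}$)
$Q = -8$ ($Q = \left(-3\right) 4 \left(-3 + \frac{11}{3}\right) = \left(-12\right) \frac{2}{3} = -8$)
$Q - 7 b{\left(3,-5 \right)} = -8 - 7 \sqrt{6}$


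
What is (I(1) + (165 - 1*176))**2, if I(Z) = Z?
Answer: 100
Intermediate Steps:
(I(1) + (165 - 1*176))**2 = (1 + (165 - 1*176))**2 = (1 + (165 - 176))**2 = (1 - 11)**2 = (-10)**2 = 100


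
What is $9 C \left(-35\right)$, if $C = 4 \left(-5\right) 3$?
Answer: $18900$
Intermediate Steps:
$C = -60$ ($C = \left(-20\right) 3 = -60$)
$9 C \left(-35\right) = 9 \left(-60\right) \left(-35\right) = \left(-540\right) \left(-35\right) = 18900$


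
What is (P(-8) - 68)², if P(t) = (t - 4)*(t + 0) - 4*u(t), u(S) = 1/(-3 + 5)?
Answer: 676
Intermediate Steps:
u(S) = ½ (u(S) = 1/2 = ½)
P(t) = -2 + t*(-4 + t) (P(t) = (t - 4)*(t + 0) - 4*½ = (-4 + t)*t - 2 = t*(-4 + t) - 2 = -2 + t*(-4 + t))
(P(-8) - 68)² = ((-2 + (-8)² - 4*(-8)) - 68)² = ((-2 + 64 + 32) - 68)² = (94 - 68)² = 26² = 676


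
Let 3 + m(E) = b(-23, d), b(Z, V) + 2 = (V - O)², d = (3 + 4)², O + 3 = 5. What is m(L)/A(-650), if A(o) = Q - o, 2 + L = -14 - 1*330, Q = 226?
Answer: 551/219 ≈ 2.5160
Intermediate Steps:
O = 2 (O = -3 + 5 = 2)
L = -346 (L = -2 + (-14 - 1*330) = -2 + (-14 - 330) = -2 - 344 = -346)
A(o) = 226 - o
d = 49 (d = 7² = 49)
b(Z, V) = -2 + (-2 + V)² (b(Z, V) = -2 + (V - 1*2)² = -2 + (V - 2)² = -2 + (-2 + V)²)
m(E) = 2204 (m(E) = -3 + (-2 + (-2 + 49)²) = -3 + (-2 + 47²) = -3 + (-2 + 2209) = -3 + 2207 = 2204)
m(L)/A(-650) = 2204/(226 - 1*(-650)) = 2204/(226 + 650) = 2204/876 = 2204*(1/876) = 551/219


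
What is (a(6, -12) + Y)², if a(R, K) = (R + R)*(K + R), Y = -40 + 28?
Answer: 7056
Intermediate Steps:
Y = -12
a(R, K) = 2*R*(K + R) (a(R, K) = (2*R)*(K + R) = 2*R*(K + R))
(a(6, -12) + Y)² = (2*6*(-12 + 6) - 12)² = (2*6*(-6) - 12)² = (-72 - 12)² = (-84)² = 7056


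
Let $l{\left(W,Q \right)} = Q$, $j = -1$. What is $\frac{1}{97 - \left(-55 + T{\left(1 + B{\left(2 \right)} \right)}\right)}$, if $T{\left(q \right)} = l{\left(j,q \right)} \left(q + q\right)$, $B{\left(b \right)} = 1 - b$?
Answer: $\frac{1}{152} \approx 0.0065789$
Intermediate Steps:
$T{\left(q \right)} = 2 q^{2}$ ($T{\left(q \right)} = q \left(q + q\right) = q 2 q = 2 q^{2}$)
$\frac{1}{97 - \left(-55 + T{\left(1 + B{\left(2 \right)} \right)}\right)} = \frac{1}{97 + \left(55 - 2 \left(1 + \left(1 - 2\right)\right)^{2}\right)} = \frac{1}{97 + \left(55 - 2 \left(1 - 1\right)^{2}\right)} = \frac{1}{97 + \left(55 - 2 \cdot 0^{2}\right)} = \frac{1}{97 + \left(55 - 2 \cdot 0\right)} = \frac{1}{97 + \left(55 - 0\right)} = \frac{1}{97 + \left(55 + 0\right)} = \frac{1}{97 + 55} = \frac{1}{152}$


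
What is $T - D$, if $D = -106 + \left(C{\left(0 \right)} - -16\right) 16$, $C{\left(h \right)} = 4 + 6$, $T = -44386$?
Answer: $-44696$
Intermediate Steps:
$C{\left(h \right)} = 10$
$D = 310$ ($D = -106 + \left(10 - -16\right) 16 = -106 + \left(10 + 16\right) 16 = -106 + 26 \cdot 16 = -106 + 416 = 310$)
$T - D = -44386 - 310 = -44696$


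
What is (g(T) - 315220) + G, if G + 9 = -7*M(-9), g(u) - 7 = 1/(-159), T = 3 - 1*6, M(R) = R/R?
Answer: -50121412/159 ≈ -3.1523e+5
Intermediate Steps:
M(R) = 1
T = -3 (T = 3 - 6 = -3)
g(u) = 1112/159 (g(u) = 7 + 1/(-159) = 7 - 1/159 = 1112/159)
G = -16 (G = -9 - 7*1 = -9 - 7 = -16)
(g(T) - 315220) + G = (1112/159 - 315220) - 16 = -50118868/159 - 16 = -50121412/159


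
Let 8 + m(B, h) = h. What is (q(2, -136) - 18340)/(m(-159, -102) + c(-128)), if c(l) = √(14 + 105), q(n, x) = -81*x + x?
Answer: 820600/11981 + 7460*√119/11981 ≈ 75.284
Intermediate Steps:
q(n, x) = -80*x
m(B, h) = -8 + h
c(l) = √119
(q(2, -136) - 18340)/(m(-159, -102) + c(-128)) = (-80*(-136) - 18340)/((-8 - 102) + √119) = (10880 - 18340)/(-110 + √119) = -7460/(-110 + √119)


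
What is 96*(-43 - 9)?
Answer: -4992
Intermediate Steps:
96*(-43 - 9) = 96*(-52) = -4992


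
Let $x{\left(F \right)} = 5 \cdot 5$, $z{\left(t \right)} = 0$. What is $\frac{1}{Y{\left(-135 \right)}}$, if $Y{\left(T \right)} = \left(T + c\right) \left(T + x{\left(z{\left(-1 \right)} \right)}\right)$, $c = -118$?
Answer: $\frac{1}{27830} \approx 3.5932 \cdot 10^{-5}$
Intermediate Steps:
$x{\left(F \right)} = 25$
$Y{\left(T \right)} = \left(-118 + T\right) \left(25 + T\right)$ ($Y{\left(T \right)} = \left(T - 118\right) \left(T + 25\right) = \left(-118 + T\right) \left(25 + T\right)$)
$\frac{1}{Y{\left(-135 \right)}} = \frac{1}{-2950 + \left(-135\right)^{2} - -12555} = \frac{1}{-2950 + 18225 + 12555} = \frac{1}{27830}$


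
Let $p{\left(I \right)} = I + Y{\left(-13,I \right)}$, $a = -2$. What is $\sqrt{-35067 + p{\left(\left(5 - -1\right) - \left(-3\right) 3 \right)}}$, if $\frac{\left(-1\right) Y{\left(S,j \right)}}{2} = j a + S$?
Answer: $i \sqrt{34966} \approx 186.99 i$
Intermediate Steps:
$Y{\left(S,j \right)} = - 2 S + 4 j$ ($Y{\left(S,j \right)} = - 2 \left(j \left(-2\right) + S\right) = - 2 \left(- 2 j + S\right) = - 2 \left(S - 2 j\right) = - 2 S + 4 j$)
$p{\left(I \right)} = 26 + 5 I$ ($p{\left(I \right)} = I + \left(\left(-2\right) \left(-13\right) + 4 I\right) = I + \left(26 + 4 I\right) = 26 + 5 I$)
$\sqrt{-35067 + p{\left(\left(5 - -1\right) - \left(-3\right) 3 \right)}} = \sqrt{-35067 + \left(26 + 5 \left(\left(5 - -1\right) - \left(-3\right) 3\right)\right)} = \sqrt{-35067 + \left(26 + 5 \left(\left(5 + 1\right) - -9\right)\right)} = \sqrt{-35067 + \left(26 + 5 \left(6 + 9\right)\right)} = \sqrt{-35067 + \left(26 + 5 \cdot 15\right)} = \sqrt{-35067 + \left(26 + 75\right)} = \sqrt{-35067 + 101} = \sqrt{-34966} = i \sqrt{34966}$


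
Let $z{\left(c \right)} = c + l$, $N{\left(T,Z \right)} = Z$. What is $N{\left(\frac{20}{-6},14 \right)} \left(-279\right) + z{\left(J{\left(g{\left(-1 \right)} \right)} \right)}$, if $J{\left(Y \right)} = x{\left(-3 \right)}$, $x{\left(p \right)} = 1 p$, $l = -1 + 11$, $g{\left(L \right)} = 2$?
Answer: $-3899$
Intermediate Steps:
$l = 10$
$x{\left(p \right)} = p$
$J{\left(Y \right)} = -3$
$z{\left(c \right)} = 10 + c$ ($z{\left(c \right)} = c + 10 = 10 + c$)
$N{\left(\frac{20}{-6},14 \right)} \left(-279\right) + z{\left(J{\left(g{\left(-1 \right)} \right)} \right)} = 14 \left(-279\right) + \left(10 - 3\right) = -3906 + 7 = -3899$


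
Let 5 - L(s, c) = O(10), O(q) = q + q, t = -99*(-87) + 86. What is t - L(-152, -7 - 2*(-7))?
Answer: 8714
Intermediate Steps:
t = 8699 (t = 8613 + 86 = 8699)
O(q) = 2*q
L(s, c) = -15 (L(s, c) = 5 - 2*10 = 5 - 1*20 = 5 - 20 = -15)
t - L(-152, -7 - 2*(-7)) = 8699 - 1*(-15) = 8699 + 15 = 8714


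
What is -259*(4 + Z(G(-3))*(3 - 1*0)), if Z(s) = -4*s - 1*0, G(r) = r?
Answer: -10360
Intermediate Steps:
Z(s) = -4*s (Z(s) = -4*s + 0 = -4*s)
-259*(4 + Z(G(-3))*(3 - 1*0)) = -259*(4 + (-4*(-3))*(3 - 1*0)) = -259*(4 + 12*(3 + 0)) = -259*(4 + 12*3) = -259*(4 + 36) = -259*40 = -10360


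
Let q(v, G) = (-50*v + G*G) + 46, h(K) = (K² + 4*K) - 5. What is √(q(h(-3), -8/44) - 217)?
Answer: √27713/11 ≈ 15.134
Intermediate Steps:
h(K) = -5 + K² + 4*K
q(v, G) = 46 + G² - 50*v (q(v, G) = (-50*v + G²) + 46 = (G² - 50*v) + 46 = 46 + G² - 50*v)
√(q(h(-3), -8/44) - 217) = √((46 + (-8/44)² - 50*(-5 + (-3)² + 4*(-3))) - 217) = √((46 + (-8*1/44)² - 50*(-5 + 9 - 12)) - 217) = √((46 + (-2/11)² - 50*(-8)) - 217) = √((46 + 4/121 + 400) - 217) = √(53970/121 - 217) = √(27713/121) = √27713/11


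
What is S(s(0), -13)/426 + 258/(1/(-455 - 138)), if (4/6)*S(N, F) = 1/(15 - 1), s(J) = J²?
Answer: -608304143/3976 ≈ -1.5299e+5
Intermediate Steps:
S(N, F) = 3/28 (S(N, F) = 3/(2*(15 - 1)) = (3/2)/14 = (3/2)*(1/14) = 3/28)
S(s(0), -13)/426 + 258/(1/(-455 - 138)) = (3/28)/426 + 258/(1/(-455 - 138)) = (3/28)*(1/426) + 258/(1/(-593)) = 1/3976 + 258/(-1/593) = 1/3976 + 258*(-593) = 1/3976 - 152994 = -608304143/3976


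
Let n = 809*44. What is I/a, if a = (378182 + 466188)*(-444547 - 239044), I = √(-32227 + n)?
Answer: -√3369/577203732670 ≈ -1.0056e-10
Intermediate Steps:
n = 35596
I = √3369 (I = √(-32227 + 35596) = √3369 ≈ 58.043)
a = -577203732670 (a = 844370*(-683591) = -577203732670)
I/a = √3369/(-577203732670) = √3369*(-1/577203732670) = -√3369/577203732670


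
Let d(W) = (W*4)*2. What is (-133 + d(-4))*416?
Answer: -68640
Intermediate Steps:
d(W) = 8*W (d(W) = (4*W)*2 = 8*W)
(-133 + d(-4))*416 = (-133 + 8*(-4))*416 = (-133 - 32)*416 = -165*416 = -68640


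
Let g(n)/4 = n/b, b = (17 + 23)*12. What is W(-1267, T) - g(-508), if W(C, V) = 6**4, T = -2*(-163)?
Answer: 39007/30 ≈ 1300.2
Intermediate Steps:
b = 480 (b = 40*12 = 480)
g(n) = n/120 (g(n) = 4*(n/480) = n/120)
T = 326
W(C, V) = 1296
W(-1267, T) - g(-508) = 1296 - (-508)/120 = 1296 - 1*(-127/30) = 1296 + 127/30 = 39007/30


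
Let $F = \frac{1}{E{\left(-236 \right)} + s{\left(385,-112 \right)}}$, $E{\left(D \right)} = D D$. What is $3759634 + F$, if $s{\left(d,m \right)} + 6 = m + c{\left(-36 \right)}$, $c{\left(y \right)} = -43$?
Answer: $\frac{208791274191}{55535} \approx 3.7596 \cdot 10^{6}$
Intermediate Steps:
$E{\left(D \right)} = D^{2}$
$s{\left(d,m \right)} = -49 + m$ ($s{\left(d,m \right)} = -6 + \left(m - 43\right) = -6 + \left(-43 + m\right) = -49 + m$)
$F = \frac{1}{55535}$ ($F = \frac{1}{\left(-236\right)^{2} - 161} = \frac{1}{55696 - 161} = \frac{1}{55535} \approx 1.8007 \cdot 10^{-5}$)
$3759634 + F = 3759634 + \frac{1}{55535} = \frac{208791274191}{55535}$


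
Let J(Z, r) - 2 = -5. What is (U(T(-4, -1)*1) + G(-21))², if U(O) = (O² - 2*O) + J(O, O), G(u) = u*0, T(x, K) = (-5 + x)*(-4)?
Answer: 1490841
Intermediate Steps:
T(x, K) = 20 - 4*x
J(Z, r) = -3 (J(Z, r) = 2 - 5 = -3)
G(u) = 0
U(O) = -3 + O² - 2*O (U(O) = (O² - 2*O) - 3 = -3 + O² - 2*O)
(U(T(-4, -1)*1) + G(-21))² = ((-3 + ((20 - 4*(-4))*1)² - 2*(20 - 4*(-4))) + 0)² = ((-3 + ((20 + 16)*1)² - 2*(20 + 16)) + 0)² = ((-3 + (36*1)² - 72) + 0)² = ((-3 + 36² - 2*36) + 0)² = ((-3 + 1296 - 72) + 0)² = (1221 + 0)² = 1221² = 1490841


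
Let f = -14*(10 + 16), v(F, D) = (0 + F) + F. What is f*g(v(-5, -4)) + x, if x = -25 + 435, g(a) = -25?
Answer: 9510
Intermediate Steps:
v(F, D) = 2*F (v(F, D) = F + F = 2*F)
f = -364 (f = -14*26 = -1*364 = -364)
x = 410
f*g(v(-5, -4)) + x = -364*(-25) + 410 = 9100 + 410 = 9510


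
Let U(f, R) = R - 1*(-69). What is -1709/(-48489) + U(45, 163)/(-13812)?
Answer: 1029605/55810839 ≈ 0.018448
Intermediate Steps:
U(f, R) = 69 + R (U(f, R) = R + 69 = 69 + R)
-1709/(-48489) + U(45, 163)/(-13812) = -1709/(-48489) + (69 + 163)/(-13812) = -1709*(-1/48489) + 232*(-1/13812) = 1709/48489 - 58/3453 = 1029605/55810839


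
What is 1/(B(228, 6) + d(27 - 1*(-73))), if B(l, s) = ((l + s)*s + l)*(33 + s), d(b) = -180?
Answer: 1/63468 ≈ 1.5756e-5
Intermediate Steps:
B(l, s) = (33 + s)*(l + s*(l + s)) (B(l, s) = (s*(l + s) + l)*(33 + s) = (l + s*(l + s))*(33 + s) = (33 + s)*(l + s*(l + s)))
1/(B(228, 6) + d(27 - 1*(-73))) = 1/((6³ + 33*228 + 33*6² + 228*6² + 34*228*6) - 180) = 1/((216 + 7524 + 33*36 + 228*36 + 46512) - 180) = 1/((216 + 7524 + 1188 + 8208 + 46512) - 180) = 1/(63648 - 180) = 1/63468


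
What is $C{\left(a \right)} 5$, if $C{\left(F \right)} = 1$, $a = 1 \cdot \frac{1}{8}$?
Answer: $5$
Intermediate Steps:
$a = \frac{1}{8}$ ($a = 1 \cdot \frac{1}{8} = \frac{1}{8} \approx 0.125$)
$C{\left(a \right)} 5 = 1 \cdot 5 = 5$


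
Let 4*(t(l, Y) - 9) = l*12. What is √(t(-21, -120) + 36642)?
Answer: 2*√9147 ≈ 191.28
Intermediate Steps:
t(l, Y) = 9 + 3*l (t(l, Y) = 9 + (l*12)/4 = 9 + (12*l)/4 = 9 + 3*l)
√(t(-21, -120) + 36642) = √((9 + 3*(-21)) + 36642) = √((9 - 63) + 36642) = √(-54 + 36642) = √36588 = 2*√9147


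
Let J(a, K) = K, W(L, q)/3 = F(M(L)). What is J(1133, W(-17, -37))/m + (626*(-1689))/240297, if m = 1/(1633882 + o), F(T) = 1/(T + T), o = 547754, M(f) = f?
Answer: -262126284392/1361683 ≈ -1.9250e+5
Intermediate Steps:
F(T) = 1/(2*T)
W(L, q) = 3/(2*L) (W(L, q) = 3*(1/(2*L)) = 3/(2*L))
m = 1/2181636 (m = 1/(1633882 + 547754) = 1/2181636 ≈ 4.5837e-7)
J(1133, W(-17, -37))/m + (626*(-1689))/240297 = ((3/2)/(-17))/(1/2181636) + (626*(-1689))/240297 = ((3/2)*(-1/17))*2181636 - 1057314*1/240297 = -3/34*2181636 - 352438/80099 = -3272454/17 - 352438/80099 = -262126284392/1361683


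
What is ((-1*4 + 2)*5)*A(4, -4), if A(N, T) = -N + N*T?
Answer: 200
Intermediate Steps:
((-1*4 + 2)*5)*A(4, -4) = ((-1*4 + 2)*5)*(4*(-1 - 4)) = ((-4 + 2)*5)*(4*(-5)) = -2*5*(-20) = -10*(-20) = 200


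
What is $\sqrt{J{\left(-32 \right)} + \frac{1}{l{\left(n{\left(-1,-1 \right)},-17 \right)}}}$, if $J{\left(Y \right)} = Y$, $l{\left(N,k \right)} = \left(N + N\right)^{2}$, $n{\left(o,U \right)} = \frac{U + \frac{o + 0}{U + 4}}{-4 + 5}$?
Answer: $\frac{i \sqrt{2039}}{8} \approx 5.6444 i$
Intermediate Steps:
$n{\left(o,U \right)} = U + \frac{o}{4 + U}$ ($n{\left(o,U \right)} = \frac{U + \frac{o}{4 + U}}{1} = \left(U + \frac{o}{4 + U}\right) 1 = U + \frac{o}{4 + U}$)
$l{\left(N,k \right)} = 4 N^{2}$ ($l{\left(N,k \right)} = \left(2 N\right)^{2} = 4 N^{2}$)
$\sqrt{J{\left(-32 \right)} + \frac{1}{l{\left(n{\left(-1,-1 \right)},-17 \right)}}} = \sqrt{-32 + \frac{1}{4 \left(\frac{-1 + \left(-1\right)^{2} + 4 \left(-1\right)}{4 - 1}\right)^{2}}} = \sqrt{-32 + \frac{1}{4 \left(\frac{-1 + 1 - 4}{3}\right)^{2}}} = \sqrt{-32 + \frac{1}{4 \left(\frac{1}{3} \left(-4\right)\right)^{2}}} = \sqrt{-32 + \frac{1}{4 \left(- \frac{4}{3}\right)^{2}}} = \sqrt{-32 + \frac{1}{4 \cdot \frac{16}{9}}} = \sqrt{-32 + \frac{1}{\frac{64}{9}}} = \sqrt{-32 + \frac{9}{64}} = \sqrt{- \frac{2039}{64}} = \frac{i \sqrt{2039}}{8}$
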